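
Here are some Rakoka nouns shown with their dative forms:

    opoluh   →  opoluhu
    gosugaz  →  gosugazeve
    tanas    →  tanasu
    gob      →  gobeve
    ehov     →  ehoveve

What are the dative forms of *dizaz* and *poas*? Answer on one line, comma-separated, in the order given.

dizazeve, poasu

The alternation tracks the final consonant of the stem — -u when the stem ends in a voiceless consonant (*opoluh*, *tanas*); -eve when the stem ends in a voiced consonant (*gosugaz*, *gob*, *ehov*).
*dizaz*: final consonant = /z/, voiced → -eve → *dizazeve*.
*poas*: final consonant = /s/, voiceless → -u → *poasu*.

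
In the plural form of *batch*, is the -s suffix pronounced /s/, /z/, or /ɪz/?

/ɪz/

The stem *batch* ends in a sibilant (/s, z, ʃ, ʒ, tʃ, dʒ/).
The plural suffix surfaces as /ɪz/ after sibilants, /s/ after other voiceless consonants, and /z/ after other voiced sounds.
So the plural -s on *batch* is pronounced /ɪz/.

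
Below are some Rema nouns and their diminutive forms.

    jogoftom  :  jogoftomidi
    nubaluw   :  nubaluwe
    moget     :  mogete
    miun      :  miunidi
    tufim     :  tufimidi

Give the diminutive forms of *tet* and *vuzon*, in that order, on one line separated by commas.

Looking at the final consonant of each stem: -idi when the stem ends in a nasal (*jogoftom*, *miun*, *tufim*); -e when the stem ends in a non-nasal consonant (*nubaluw*, *moget*).
*tet* — final consonant /t/ (non-nasal) → -e → *tete*.
*vuzon* — final consonant /n/ (a nasal) → -idi → *vuzonidi*.

tete, vuzonidi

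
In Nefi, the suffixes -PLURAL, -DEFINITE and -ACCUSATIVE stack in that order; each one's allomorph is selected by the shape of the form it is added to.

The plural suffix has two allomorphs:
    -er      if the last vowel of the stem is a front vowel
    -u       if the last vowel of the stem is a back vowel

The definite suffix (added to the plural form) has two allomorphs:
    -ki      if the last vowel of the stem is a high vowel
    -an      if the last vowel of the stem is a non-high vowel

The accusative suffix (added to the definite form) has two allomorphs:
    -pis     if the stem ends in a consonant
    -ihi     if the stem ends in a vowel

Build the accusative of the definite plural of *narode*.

Since the last vowel of *narode* is /e/ (a front vowel), it takes -er, giving *narodeer*.
The plural form *narodeer* — last vowel /e/ (a non-high vowel) → -an → *narodeeran*.
The final sound of the definite form *narodeeran* is /n/, which is a consonant, so the accusative suffix is -pis, giving *narodeeranpis*.

narodeeranpis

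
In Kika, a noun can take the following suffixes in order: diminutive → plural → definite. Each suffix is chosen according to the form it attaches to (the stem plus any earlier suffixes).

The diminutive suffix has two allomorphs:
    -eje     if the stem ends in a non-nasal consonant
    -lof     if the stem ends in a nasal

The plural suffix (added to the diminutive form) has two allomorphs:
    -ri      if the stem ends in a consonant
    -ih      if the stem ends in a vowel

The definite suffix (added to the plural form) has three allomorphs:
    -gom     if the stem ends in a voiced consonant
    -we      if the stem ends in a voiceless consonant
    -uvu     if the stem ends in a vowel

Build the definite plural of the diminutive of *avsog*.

avsogejeihwe

*avsog*: final consonant = /g/, non-nasal → -eje → *avsogeje*.
The diminutive form *avsogeje* — final sound /e/ (a vowel) → -ih → *avsogejeih*.
The plural form *avsogejeih* — final sound /h/ (a voiceless consonant) → -we → *avsogejeihwe*.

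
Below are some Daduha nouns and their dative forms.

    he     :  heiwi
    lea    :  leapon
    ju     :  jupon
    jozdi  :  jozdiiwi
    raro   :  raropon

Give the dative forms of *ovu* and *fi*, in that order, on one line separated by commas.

The suffix is conditioned by the last vowel: -iwi when the last vowel of the stem is a front vowel (*he*, *jozdi*); -pon when the last vowel of the stem is a back vowel (*lea*, *ju*, *raro*).
*ovu*: last vowel = /u/, a back vowel → -pon → *ovupon*.
*fi*: last vowel = /i/, a front vowel → -iwi → *fiiwi*.

ovupon, fiiwi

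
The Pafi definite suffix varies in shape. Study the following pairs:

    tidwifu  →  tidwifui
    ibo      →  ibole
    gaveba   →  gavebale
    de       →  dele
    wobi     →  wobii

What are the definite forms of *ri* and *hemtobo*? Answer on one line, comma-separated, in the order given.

rii, hemtobole

Looking at the last vowel of each stem: -i when the last vowel of the stem is a high vowel (*tidwifu*, *wobi*); -le when the last vowel of the stem is a non-high vowel (*ibo*, *gaveba*, *de*).
*ri* — last vowel /i/ (a high vowel) → -i → *rii*.
The last vowel of *hemtobo* is /o/, which is a non-high vowel, so the suffix is -le, giving *hemtobole*.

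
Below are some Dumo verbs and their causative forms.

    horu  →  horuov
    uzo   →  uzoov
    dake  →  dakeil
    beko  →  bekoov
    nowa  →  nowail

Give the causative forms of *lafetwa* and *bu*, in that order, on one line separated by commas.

lafetwail, buov

The alternation tracks the last vowel of the stem — -ov when the last vowel of the stem is a rounded vowel (*horu*, *uzo*, *beko*); -il when the last vowel of the stem is an unrounded vowel (*dake*, *nowa*).
Since the last vowel of *lafetwa* is /a/ (an unrounded vowel), it takes -il, giving *lafetwail*.
*bu* — last vowel /u/ (a rounded vowel) → -ov → *buov*.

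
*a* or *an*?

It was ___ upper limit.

an

The indefinite article is chosen by the initial *sound* of the following word, not its spelling.
*upper* begins with the sound /ʌ/ (u pronounced /ʌ/) — a vowel sound.
So the article is *an*: It was an upper limit.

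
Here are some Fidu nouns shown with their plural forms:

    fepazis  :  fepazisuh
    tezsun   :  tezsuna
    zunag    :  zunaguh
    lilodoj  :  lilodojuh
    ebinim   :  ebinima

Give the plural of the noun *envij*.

envijuh

The alternation tracks the final consonant of the stem — -a when the stem ends in a nasal (*tezsun*, *ebinim*); -uh when the stem ends in a non-nasal consonant (*fepazis*, *zunag*, *lilodoj*).
*envij* — final consonant /j/ (non-nasal) → -uh → *envijuh*.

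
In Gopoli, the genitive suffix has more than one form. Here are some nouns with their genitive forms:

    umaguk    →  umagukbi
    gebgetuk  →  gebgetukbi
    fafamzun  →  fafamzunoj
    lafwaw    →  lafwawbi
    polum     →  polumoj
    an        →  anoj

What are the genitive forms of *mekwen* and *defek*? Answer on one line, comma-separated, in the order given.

The alternation tracks the final consonant of the stem — -oj when the stem ends in a nasal (*fafamzun*, *polum*, *an*); -bi when the stem ends in a non-nasal consonant (*umaguk*, *gebgetuk*, *lafwaw*).
*mekwen* — final consonant /n/ (a nasal) → -oj → *mekwenoj*.
The final consonant of *defek* is /k/, which is non-nasal, so the suffix is -bi, giving *defekbi*.

mekwenoj, defekbi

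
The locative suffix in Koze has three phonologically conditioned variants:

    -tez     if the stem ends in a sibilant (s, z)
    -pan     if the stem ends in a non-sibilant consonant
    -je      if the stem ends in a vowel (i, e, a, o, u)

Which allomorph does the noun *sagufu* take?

-je

*sagufu* — final sound /u/ (a vowel) → -je.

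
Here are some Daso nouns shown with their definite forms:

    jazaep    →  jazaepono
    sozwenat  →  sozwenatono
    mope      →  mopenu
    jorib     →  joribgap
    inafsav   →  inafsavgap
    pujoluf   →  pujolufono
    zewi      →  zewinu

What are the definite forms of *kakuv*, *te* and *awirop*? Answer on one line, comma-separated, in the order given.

The alternation tracks the final sound of the stem — -ono when the stem ends in a voiceless consonant (*jazaep*, *sozwenat*, *pujoluf*); -gap when the stem ends in a voiced consonant (*jorib*, *inafsav*); -nu when the stem ends in a vowel (*mope*, *zewi*).
*kakuv* — final sound /v/ (a voiced consonant) → -gap → *kakuvgap*.
Since the final sound of *te* is /e/ (a vowel), it takes -nu, giving *tenu*.
Since the final sound of *awirop* is /p/ (a voiceless consonant), it takes -ono, giving *awiropono*.

kakuvgap, tenu, awiropono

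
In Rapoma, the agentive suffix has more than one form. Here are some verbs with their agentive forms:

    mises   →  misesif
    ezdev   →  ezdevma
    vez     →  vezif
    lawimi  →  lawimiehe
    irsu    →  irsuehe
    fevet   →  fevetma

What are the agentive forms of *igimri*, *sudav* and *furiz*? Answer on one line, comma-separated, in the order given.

The suffix is conditioned by the final sound: -if when the stem ends in a sibilant (*mises*, *vez*); -ma when the stem ends in a non-sibilant consonant (*ezdev*, *fevet*); -ehe when the stem ends in a vowel (*lawimi*, *irsu*).
*igimri*: final sound = /i/, a vowel → -ehe → *igimriehe*.
*sudav*: final sound = /v/, a non-sibilant consonant → -ma → *sudavma*.
Since the final sound of *furiz* is /z/ (a sibilant), it takes -if, giving *furizif*.

igimriehe, sudavma, furizif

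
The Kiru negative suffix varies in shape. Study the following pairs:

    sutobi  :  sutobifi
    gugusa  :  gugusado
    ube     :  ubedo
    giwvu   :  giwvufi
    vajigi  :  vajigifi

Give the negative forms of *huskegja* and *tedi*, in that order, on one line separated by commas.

huskegjado, tedifi

The alternation tracks the last vowel of the stem — -fi when the last vowel of the stem is a high vowel (*sutobi*, *giwvu*, *vajigi*); -do when the last vowel of the stem is a non-high vowel (*gugusa*, *ube*).
*huskegja* — last vowel /a/ (a non-high vowel) → -do → *huskegjado*.
*tedi*: last vowel = /i/, a high vowel → -fi → *tedifi*.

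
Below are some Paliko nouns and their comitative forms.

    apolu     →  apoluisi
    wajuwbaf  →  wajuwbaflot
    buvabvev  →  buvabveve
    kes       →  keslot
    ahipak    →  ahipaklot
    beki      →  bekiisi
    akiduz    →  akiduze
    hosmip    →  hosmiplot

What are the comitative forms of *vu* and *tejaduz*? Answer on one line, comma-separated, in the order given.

vuisi, tejaduze

Looking at the final sound of each stem: -lot when the stem ends in a voiceless consonant (*wajuwbaf*, *kes*, *ahipak*, *hosmip*); -e when the stem ends in a voiced consonant (*buvabvev*, *akiduz*); -isi when the stem ends in a vowel (*apolu*, *beki*).
*vu*: final sound = /u/, a vowel → -isi → *vuisi*.
*tejaduz*: final sound = /z/, a voiced consonant → -e → *tejaduze*.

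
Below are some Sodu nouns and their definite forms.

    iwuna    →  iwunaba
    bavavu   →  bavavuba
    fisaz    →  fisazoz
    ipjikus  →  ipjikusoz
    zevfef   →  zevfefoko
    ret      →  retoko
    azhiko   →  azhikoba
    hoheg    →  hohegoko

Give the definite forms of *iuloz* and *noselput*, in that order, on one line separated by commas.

The alternation tracks the final sound of the stem — -oz when the stem ends in a sibilant (*fisaz*, *ipjikus*); -oko when the stem ends in a non-sibilant consonant (*zevfef*, *ret*, *hoheg*); -ba when the stem ends in a vowel (*iwuna*, *bavavu*, *azhiko*).
*iuloz*: final sound = /z/, a sibilant → -oz → *iulozoz*.
*noselput*: final sound = /t/, a non-sibilant consonant → -oko → *noselputoko*.

iulozoz, noselputoko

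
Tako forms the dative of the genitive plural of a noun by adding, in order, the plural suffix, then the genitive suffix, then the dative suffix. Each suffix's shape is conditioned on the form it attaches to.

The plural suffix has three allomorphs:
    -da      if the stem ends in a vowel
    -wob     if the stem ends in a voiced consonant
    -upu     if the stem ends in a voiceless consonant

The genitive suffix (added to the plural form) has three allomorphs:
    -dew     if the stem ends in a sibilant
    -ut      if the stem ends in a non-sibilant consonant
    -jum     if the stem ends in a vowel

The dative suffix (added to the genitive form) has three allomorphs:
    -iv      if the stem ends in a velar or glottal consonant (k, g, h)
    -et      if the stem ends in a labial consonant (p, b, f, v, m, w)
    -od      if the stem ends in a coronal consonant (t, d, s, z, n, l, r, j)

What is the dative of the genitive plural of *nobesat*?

*nobesat* — final sound /t/ (a voiceless consonant) → -upu → *nobesatupu*.
The plural form *nobesatupu* — final sound /u/ (a vowel) → -jum → *nobesatupujum*.
The genitive form *nobesatupujum* — final consonant /m/ (labial) → -et → *nobesatupujumet*.

nobesatupujumet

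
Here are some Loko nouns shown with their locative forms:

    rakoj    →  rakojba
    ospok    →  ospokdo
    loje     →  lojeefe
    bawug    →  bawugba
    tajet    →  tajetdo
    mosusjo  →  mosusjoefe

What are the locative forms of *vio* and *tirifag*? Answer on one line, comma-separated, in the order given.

The pattern is voicing of the final sound: -do when the stem ends in a voiceless consonant (*ospok*, *tajet*); -ba when the stem ends in a voiced consonant (*rakoj*, *bawug*); -efe when the stem ends in a vowel (*loje*, *mosusjo*).
Since the final sound of *vio* is /o/ (a vowel), it takes -efe, giving *vioefe*.
The final sound of *tirifag* is /g/, which is a voiced consonant, so the suffix is -ba, giving *tirifagba*.

vioefe, tirifagba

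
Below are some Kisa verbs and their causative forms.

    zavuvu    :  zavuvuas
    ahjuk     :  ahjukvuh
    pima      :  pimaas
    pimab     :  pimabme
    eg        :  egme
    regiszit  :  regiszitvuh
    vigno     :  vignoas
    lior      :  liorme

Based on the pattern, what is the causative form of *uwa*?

The pattern is voicing of the final sound: -vuh when the stem ends in a voiceless consonant (*ahjuk*, *regiszit*); -me when the stem ends in a voiced consonant (*pimab*, *eg*, *lior*); -as when the stem ends in a vowel (*zavuvu*, *pima*, *vigno*).
The final sound of *uwa* is /a/, which is a vowel, so the suffix is -as, giving *uwaas*.

uwaas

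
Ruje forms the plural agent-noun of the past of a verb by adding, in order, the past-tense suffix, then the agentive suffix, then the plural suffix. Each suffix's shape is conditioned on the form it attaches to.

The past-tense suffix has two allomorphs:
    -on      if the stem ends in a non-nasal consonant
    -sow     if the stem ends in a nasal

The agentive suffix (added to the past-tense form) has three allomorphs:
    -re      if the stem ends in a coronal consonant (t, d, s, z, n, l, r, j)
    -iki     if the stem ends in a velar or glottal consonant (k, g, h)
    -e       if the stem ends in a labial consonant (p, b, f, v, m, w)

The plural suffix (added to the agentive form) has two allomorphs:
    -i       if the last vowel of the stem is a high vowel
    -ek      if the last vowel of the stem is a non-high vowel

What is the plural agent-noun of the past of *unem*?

*unem* — final consonant /m/ (a nasal) → -sow → *unemsow*.
The past-tense form *unemsow*: final consonant = /w/, labial → -e → *unemsowe*.
The agentive form *unemsowe*: last vowel = /e/, a non-high vowel → -ek → *unemsoweek*.

unemsoweek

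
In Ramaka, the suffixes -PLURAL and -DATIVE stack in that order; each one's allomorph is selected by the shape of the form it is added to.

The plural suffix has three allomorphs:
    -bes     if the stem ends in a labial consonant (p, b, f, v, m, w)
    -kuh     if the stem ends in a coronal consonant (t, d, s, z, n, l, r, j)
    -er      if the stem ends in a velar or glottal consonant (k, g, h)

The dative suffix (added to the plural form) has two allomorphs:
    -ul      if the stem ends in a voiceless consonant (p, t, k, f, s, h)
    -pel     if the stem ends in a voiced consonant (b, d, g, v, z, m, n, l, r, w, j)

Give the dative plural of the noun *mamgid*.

mamgidkuhul

*mamgid*: final consonant = /d/, coronal → -kuh → *mamgidkuh*.
The plural form *mamgidkuh*: final consonant = /h/, voiceless → -ul → *mamgidkuhul*.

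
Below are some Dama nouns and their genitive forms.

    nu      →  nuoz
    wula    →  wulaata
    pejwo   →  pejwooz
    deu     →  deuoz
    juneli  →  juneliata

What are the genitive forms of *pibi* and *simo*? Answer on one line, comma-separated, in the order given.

pibiata, simooz

Looking at the last vowel of each stem: -oz when the last vowel of the stem is a rounded vowel (*nu*, *pejwo*, *deu*); -ata when the last vowel of the stem is an unrounded vowel (*wula*, *juneli*).
The last vowel of *pibi* is /i/, which is an unrounded vowel, so the suffix is -ata, giving *pibiata*.
The last vowel of *simo* is /o/, which is a rounded vowel, so the suffix is -oz, giving *simooz*.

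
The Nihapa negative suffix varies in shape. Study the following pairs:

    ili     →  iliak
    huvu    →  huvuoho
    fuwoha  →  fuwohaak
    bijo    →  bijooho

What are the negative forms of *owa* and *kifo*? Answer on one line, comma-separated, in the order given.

The pattern is rounding harmony: -oho when the last vowel of the stem is a rounded vowel (*huvu*, *bijo*); -ak when the last vowel of the stem is an unrounded vowel (*ili*, *fuwoha*).
*owa* — last vowel /a/ (an unrounded vowel) → -ak → *owaak*.
*kifo* — last vowel /o/ (a rounded vowel) → -oho → *kifooho*.

owaak, kifooho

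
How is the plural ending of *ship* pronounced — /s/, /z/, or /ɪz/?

/s/

The stem *ship* ends in a voiceless non-sibilant consonant.
The plural suffix surfaces as /ɪz/ after sibilants, /s/ after other voiceless consonants, and /z/ after other voiced sounds.
So the plural -s on *ship* is pronounced /s/.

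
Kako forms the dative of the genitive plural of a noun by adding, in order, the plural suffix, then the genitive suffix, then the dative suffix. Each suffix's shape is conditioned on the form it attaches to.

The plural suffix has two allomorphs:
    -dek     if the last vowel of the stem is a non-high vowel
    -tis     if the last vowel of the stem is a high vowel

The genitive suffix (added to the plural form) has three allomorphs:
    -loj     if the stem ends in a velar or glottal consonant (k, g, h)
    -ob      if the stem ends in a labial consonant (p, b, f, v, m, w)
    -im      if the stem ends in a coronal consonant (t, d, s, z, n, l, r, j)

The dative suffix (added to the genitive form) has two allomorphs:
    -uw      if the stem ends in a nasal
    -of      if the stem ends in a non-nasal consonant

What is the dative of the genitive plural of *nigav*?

The last vowel of *nigav* is /a/, which is a non-high vowel, so the plural suffix is -dek, giving *nigavdek*.
The final consonant of the plural form *nigavdek* is /k/, which is velar/glottal, so the genitive suffix is -loj, giving *nigavdekloj*.
The genitive form *nigavdekloj* — final consonant /j/ (non-nasal) → -of → *nigavdeklojof*.

nigavdeklojof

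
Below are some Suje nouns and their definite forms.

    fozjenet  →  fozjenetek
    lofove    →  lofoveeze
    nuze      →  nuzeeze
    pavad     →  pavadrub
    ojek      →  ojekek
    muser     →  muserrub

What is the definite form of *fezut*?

fezutek

The suffix is conditioned by the final sound: -ek when the stem ends in a voiceless consonant (*fozjenet*, *ojek*); -rub when the stem ends in a voiced consonant (*pavad*, *muser*); -eze when the stem ends in a vowel (*lofove*, *nuze*).
Since the final sound of *fezut* is /t/ (a voiceless consonant), it takes -ek, giving *fezutek*.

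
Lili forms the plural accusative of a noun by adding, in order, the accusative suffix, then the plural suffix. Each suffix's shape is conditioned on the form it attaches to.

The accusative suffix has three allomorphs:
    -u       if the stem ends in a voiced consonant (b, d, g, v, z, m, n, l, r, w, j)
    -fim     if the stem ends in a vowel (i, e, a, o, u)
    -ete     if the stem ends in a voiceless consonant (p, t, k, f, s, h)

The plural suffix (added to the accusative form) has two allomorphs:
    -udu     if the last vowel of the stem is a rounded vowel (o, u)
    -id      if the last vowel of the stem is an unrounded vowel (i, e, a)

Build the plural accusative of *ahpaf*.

The final sound of *ahpaf* is /f/, which is a voiceless consonant, so the accusative suffix is -ete, giving *ahpafete*.
Since the last vowel of the accusative form *ahpafete* is /e/ (an unrounded vowel), it takes -id, giving *ahpafeteid*.

ahpafeteid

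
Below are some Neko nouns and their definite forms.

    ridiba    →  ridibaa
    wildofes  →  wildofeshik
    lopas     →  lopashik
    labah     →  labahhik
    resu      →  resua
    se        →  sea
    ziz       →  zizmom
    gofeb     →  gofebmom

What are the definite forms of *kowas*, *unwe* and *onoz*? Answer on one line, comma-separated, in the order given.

The suffix is conditioned by the final sound: -hik when the stem ends in a voiceless consonant (*wildofes*, *lopas*, *labah*); -mom when the stem ends in a voiced consonant (*ziz*, *gofeb*); -a when the stem ends in a vowel (*ridiba*, *resu*, *se*).
*kowas* — final sound /s/ (a voiceless consonant) → -hik → *kowashik*.
*unwe* — final sound /e/ (a vowel) → -a → *unwea*.
*onoz*: final sound = /z/, a voiced consonant → -mom → *onozmom*.

kowashik, unwea, onozmom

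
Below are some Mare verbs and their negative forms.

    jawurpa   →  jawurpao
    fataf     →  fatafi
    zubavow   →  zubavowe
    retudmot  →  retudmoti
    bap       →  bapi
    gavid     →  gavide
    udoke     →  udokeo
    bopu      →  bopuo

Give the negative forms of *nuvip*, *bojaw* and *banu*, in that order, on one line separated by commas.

nuvipi, bojawe, banuo

The suffix is conditioned by the final sound: -i when the stem ends in a voiceless consonant (*fataf*, *retudmot*, *bap*); -e when the stem ends in a voiced consonant (*zubavow*, *gavid*); -o when the stem ends in a vowel (*jawurpa*, *udoke*, *bopu*).
Since the final sound of *nuvip* is /p/ (a voiceless consonant), it takes -i, giving *nuvipi*.
The final sound of *bojaw* is /w/, which is a voiced consonant, so the suffix is -e, giving *bojawe*.
The final sound of *banu* is /u/, which is a vowel, so the suffix is -o, giving *banuo*.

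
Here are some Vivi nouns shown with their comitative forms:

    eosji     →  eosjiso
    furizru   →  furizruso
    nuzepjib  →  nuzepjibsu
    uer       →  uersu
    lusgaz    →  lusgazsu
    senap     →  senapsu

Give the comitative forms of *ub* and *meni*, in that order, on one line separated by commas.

Looking at the final sound of each stem: -su when the stem ends in a consonant (*nuzepjib*, *uer*, *lusgaz*, *senap*); -so when the stem ends in a vowel (*eosji*, *furizru*).
Since the final sound of *ub* is /b/ (a consonant), it takes -su, giving *ubsu*.
*meni* — final sound /i/ (a vowel) → -so → *meniso*.

ubsu, meniso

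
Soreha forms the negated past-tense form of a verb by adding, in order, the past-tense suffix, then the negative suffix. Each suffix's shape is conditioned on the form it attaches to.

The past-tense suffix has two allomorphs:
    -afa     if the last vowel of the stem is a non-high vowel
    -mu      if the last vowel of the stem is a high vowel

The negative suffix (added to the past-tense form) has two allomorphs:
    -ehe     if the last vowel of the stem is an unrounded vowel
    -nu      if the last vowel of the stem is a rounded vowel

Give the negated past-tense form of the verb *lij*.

Since the last vowel of *lij* is /i/ (a high vowel), it takes -mu, giving *lijmu*.
The last vowel of the past-tense form *lijmu* is /u/, which is a rounded vowel, so the negative suffix is -nu, giving *lijmunu*.

lijmunu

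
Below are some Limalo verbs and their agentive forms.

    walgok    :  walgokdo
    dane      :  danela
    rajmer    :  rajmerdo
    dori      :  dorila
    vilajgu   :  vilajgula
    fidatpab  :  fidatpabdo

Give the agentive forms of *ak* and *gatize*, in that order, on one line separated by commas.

akdo, gatizela

Looking at the final sound of each stem: -do when the stem ends in a consonant (*walgok*, *rajmer*, *fidatpab*); -la when the stem ends in a vowel (*dane*, *dori*, *vilajgu*).
*ak* — final sound /k/ (a consonant) → -do → *akdo*.
*gatize* — final sound /e/ (a vowel) → -la → *gatizela*.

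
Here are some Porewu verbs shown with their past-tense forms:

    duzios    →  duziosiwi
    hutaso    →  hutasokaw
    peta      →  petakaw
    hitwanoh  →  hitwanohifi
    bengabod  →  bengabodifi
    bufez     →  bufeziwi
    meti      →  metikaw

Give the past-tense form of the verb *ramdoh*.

The pattern is sibilance of the final sound: -iwi when the stem ends in a sibilant (*duzios*, *bufez*); -ifi when the stem ends in a non-sibilant consonant (*hitwanoh*, *bengabod*); -kaw when the stem ends in a vowel (*hutaso*, *peta*, *meti*).
The final sound of *ramdoh* is /h/, which is a non-sibilant consonant, so the suffix is -ifi, giving *ramdohifi*.

ramdohifi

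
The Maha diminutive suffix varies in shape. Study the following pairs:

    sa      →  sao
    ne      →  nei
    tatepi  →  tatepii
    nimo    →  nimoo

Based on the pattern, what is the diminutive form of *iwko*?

iwkoo

The alternation tracks the last vowel of the stem — -i when the last vowel of the stem is a front vowel (*ne*, *tatepi*); -o when the last vowel of the stem is a back vowel (*sa*, *nimo*).
*iwko* — last vowel /o/ (a back vowel) → -o → *iwkoo*.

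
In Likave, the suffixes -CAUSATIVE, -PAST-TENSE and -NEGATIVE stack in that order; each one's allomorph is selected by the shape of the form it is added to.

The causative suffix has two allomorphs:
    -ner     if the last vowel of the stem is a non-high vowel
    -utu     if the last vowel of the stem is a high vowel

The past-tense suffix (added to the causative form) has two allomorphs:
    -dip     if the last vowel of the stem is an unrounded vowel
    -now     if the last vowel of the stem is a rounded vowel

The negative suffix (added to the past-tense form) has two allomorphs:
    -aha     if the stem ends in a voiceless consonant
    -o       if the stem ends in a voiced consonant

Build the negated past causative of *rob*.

robnerdipaha

Since the last vowel of *rob* is /o/ (a non-high vowel), it takes -ner, giving *robner*.
The causative form *robner*: last vowel = /e/, an unrounded vowel → -dip → *robnerdip*.
The final consonant of the past-tense form *robnerdip* is /p/, which is voiceless, so the negative suffix is -aha, giving *robnerdipaha*.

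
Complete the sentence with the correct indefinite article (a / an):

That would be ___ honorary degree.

an

The indefinite article is chosen by the initial *sound* of the following word, not its spelling.
*honorary* begins with the sound /ɒ/ (silent h) — a vowel sound.
So the article is *an*: That would be an honorary degree.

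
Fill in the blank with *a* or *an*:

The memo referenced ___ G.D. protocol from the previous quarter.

a

The indefinite article is chosen by the initial *sound* of the following word, not its spelling.
The initialism *G.D.* is read letter by letter; the first letter, G, is pronounced /dʒiː/, which begins with a consonant sound.
So the article is *a*: The memo referenced a G.D. protocol from the previous quarter.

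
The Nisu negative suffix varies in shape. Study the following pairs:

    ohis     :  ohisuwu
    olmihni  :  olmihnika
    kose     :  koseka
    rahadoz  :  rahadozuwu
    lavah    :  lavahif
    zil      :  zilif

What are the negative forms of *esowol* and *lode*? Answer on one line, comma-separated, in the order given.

esowolif, lodeka

The suffix is conditioned by the final sound: -uwu when the stem ends in a sibilant (*ohis*, *rahadoz*); -if when the stem ends in a non-sibilant consonant (*lavah*, *zil*); -ka when the stem ends in a vowel (*olmihni*, *kose*).
*esowol*: final sound = /l/, a non-sibilant consonant → -if → *esowolif*.
Since the final sound of *lode* is /e/ (a vowel), it takes -ka, giving *lodeka*.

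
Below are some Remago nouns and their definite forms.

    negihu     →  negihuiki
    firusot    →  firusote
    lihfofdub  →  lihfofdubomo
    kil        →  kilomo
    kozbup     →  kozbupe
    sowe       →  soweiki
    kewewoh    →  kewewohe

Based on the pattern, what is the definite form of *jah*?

jahe

The alternation tracks the final sound of the stem — -e when the stem ends in a voiceless consonant (*firusot*, *kozbup*, *kewewoh*); -omo when the stem ends in a voiced consonant (*lihfofdub*, *kil*); -iki when the stem ends in a vowel (*negihu*, *sowe*).
Since the final sound of *jah* is /h/ (a voiceless consonant), it takes -e, giving *jahe*.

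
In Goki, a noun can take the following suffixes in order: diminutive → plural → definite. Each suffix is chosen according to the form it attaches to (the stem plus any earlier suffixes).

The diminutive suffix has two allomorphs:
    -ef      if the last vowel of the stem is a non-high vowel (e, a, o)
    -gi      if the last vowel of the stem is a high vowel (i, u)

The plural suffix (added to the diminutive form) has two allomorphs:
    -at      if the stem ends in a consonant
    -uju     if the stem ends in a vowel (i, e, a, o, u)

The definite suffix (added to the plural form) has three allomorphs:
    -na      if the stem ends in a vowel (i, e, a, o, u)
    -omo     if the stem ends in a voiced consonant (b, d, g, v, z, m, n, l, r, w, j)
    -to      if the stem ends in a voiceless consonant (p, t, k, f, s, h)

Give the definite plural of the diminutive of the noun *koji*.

kojigiujuna

The last vowel of *koji* is /i/, which is a high vowel, so the diminutive suffix is -gi, giving *kojigi*.
The final sound of the diminutive form *kojigi* is /i/, which is a vowel, so the plural suffix is -uju, giving *kojigiuju*.
Since the final sound of the plural form *kojigiuju* is /u/ (a vowel), it takes -na, giving *kojigiujuna*.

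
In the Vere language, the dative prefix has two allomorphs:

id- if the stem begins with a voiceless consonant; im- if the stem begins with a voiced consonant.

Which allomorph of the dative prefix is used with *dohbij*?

*dohbij* — first consonant /d/ (voiced) → im-.

im-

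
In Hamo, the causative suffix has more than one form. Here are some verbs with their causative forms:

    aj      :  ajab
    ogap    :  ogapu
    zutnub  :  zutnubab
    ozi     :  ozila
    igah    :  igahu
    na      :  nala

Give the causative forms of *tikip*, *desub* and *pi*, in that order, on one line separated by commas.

The suffix is conditioned by the final sound: -u when the stem ends in a voiceless consonant (*ogap*, *igah*); -ab when the stem ends in a voiced consonant (*aj*, *zutnub*); -la when the stem ends in a vowel (*ozi*, *na*).
Since the final sound of *tikip* is /p/ (a voiceless consonant), it takes -u, giving *tikipu*.
*desub* — final sound /b/ (a voiced consonant) → -ab → *desubab*.
*pi* — final sound /i/ (a vowel) → -la → *pila*.

tikipu, desubab, pila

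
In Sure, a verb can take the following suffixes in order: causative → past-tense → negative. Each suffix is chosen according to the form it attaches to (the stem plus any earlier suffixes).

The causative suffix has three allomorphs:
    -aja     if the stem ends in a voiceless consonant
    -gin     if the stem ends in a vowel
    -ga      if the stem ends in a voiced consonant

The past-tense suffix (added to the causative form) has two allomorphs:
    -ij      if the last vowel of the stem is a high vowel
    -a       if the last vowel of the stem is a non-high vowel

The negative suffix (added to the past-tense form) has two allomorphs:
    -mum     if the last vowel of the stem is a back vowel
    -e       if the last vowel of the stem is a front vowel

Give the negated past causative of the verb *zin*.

Since the final sound of *zin* is /n/ (a voiced consonant), it takes -ga, giving *zinga*.
The causative form *zinga*: last vowel = /a/, a non-high vowel → -a → *zingaa*.
The last vowel of the past-tense form *zingaa* is /a/, which is a back vowel, so the negative suffix is -mum, giving *zingaamum*.

zingaamum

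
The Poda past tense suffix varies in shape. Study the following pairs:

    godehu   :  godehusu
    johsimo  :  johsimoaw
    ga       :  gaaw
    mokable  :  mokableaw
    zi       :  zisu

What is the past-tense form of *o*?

oaw

Looking at the last vowel of each stem: -su when the last vowel of the stem is a high vowel (*godehu*, *zi*); -aw when the last vowel of the stem is a non-high vowel (*johsimo*, *ga*, *mokable*).
The last vowel of *o* is /o/, which is a non-high vowel, so the suffix is -aw, giving *oaw*.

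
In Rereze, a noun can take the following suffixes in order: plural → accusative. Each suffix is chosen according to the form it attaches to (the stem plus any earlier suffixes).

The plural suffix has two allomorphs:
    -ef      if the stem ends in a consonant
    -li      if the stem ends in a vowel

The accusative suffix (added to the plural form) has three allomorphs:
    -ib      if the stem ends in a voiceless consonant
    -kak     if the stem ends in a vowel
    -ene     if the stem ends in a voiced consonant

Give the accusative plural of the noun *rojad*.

rojadefib

*rojad* — final sound /d/ (a consonant) → -ef → *rojadef*.
The plural form *rojadef*: final sound = /f/, a voiceless consonant → -ib → *rojadefib*.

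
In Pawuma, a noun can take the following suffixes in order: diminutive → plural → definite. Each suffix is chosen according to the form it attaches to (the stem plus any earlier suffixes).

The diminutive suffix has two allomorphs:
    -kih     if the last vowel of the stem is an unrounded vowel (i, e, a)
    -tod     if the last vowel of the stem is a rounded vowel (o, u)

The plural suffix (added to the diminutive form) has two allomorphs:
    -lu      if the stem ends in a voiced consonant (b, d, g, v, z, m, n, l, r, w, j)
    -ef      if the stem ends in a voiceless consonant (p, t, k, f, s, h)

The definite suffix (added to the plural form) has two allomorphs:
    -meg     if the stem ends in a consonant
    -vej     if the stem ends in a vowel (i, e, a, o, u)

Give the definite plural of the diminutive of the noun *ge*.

gekihefmeg

The last vowel of *ge* is /e/, which is an unrounded vowel, so the diminutive suffix is -kih, giving *gekih*.
Since the final consonant of the diminutive form *gekih* is /h/ (voiceless), it takes -ef, giving *gekihef*.
The final sound of the plural form *gekihef* is /f/, which is a consonant, so the definite suffix is -meg, giving *gekihefmeg*.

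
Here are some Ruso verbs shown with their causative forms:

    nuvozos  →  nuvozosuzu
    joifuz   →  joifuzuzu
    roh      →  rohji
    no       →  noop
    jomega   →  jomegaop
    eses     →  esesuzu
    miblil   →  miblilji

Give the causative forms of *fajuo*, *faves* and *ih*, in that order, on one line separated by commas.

fajuoop, favesuzu, ihji

The alternation tracks the final sound of the stem — -uzu when the stem ends in a sibilant (*nuvozos*, *joifuz*, *eses*); -ji when the stem ends in a non-sibilant consonant (*roh*, *miblil*); -op when the stem ends in a vowel (*no*, *jomega*).
Since the final sound of *fajuo* is /o/ (a vowel), it takes -op, giving *fajuoop*.
The final sound of *faves* is /s/, which is a sibilant, so the suffix is -uzu, giving *favesuzu*.
The final sound of *ih* is /h/, which is a non-sibilant consonant, so the suffix is -ji, giving *ihji*.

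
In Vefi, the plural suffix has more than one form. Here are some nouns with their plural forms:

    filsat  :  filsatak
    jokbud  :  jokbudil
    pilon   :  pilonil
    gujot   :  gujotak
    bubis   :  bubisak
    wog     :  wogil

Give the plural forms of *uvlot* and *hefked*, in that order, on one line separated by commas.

uvlotak, hefkedil

The suffix is conditioned by the final consonant: -ak when the stem ends in a voiceless consonant (*filsat*, *gujot*, *bubis*); -il when the stem ends in a voiced consonant (*jokbud*, *pilon*, *wog*).
Since the final consonant of *uvlot* is /t/ (voiceless), it takes -ak, giving *uvlotak*.
*hefked*: final consonant = /d/, voiced → -il → *hefkedil*.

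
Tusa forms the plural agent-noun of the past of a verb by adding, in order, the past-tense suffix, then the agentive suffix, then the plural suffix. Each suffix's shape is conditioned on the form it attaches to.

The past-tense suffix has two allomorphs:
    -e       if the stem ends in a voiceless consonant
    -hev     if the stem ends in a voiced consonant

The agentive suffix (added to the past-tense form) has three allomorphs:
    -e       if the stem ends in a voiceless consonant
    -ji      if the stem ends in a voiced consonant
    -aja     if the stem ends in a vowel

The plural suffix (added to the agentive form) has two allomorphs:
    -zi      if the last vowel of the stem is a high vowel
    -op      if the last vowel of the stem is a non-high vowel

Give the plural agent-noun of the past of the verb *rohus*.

rohuseajaop

*rohus* — final consonant /s/ (voiceless) → -e → *rohuse*.
The past-tense form *rohuse* — final sound /e/ (a vowel) → -aja → *rohuseaja*.
The agentive form *rohuseaja*: last vowel = /a/, a non-high vowel → -op → *rohuseajaop*.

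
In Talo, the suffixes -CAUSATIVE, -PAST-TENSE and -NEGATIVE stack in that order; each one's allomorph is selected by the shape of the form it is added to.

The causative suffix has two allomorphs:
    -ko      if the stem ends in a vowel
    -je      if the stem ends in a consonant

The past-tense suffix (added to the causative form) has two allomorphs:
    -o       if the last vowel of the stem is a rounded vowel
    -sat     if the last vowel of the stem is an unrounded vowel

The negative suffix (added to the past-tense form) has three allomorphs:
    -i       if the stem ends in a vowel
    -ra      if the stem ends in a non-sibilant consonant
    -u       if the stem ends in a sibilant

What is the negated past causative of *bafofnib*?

bafofnibjesatra

*bafofnib*: final sound = /b/, a consonant → -je → *bafofnibje*.
The causative form *bafofnibje*: last vowel = /e/, an unrounded vowel → -sat → *bafofnibjesat*.
The past-tense form *bafofnibjesat* — final sound /t/ (a non-sibilant consonant) → -ra → *bafofnibjesatra*.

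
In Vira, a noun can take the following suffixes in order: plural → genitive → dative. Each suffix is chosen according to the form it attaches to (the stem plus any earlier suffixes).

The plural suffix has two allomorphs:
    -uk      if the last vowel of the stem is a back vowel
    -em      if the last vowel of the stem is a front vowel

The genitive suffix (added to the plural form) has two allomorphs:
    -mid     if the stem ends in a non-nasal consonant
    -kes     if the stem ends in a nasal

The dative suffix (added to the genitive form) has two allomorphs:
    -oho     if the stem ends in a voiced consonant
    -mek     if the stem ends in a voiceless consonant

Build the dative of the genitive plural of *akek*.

The last vowel of *akek* is /e/, which is a front vowel, so the plural suffix is -em, giving *akekem*.
Since the final consonant of the plural form *akekem* is /m/ (a nasal), it takes -kes, giving *akekemkes*.
Since the final consonant of the genitive form *akekemkes* is /s/ (voiceless), it takes -mek, giving *akekemkesmek*.

akekemkesmek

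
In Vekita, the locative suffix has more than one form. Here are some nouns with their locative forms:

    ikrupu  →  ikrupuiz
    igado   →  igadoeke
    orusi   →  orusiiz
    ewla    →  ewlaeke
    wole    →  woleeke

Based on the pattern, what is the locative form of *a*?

The suffix is conditioned by the last vowel: -iz when the last vowel of the stem is a high vowel (*ikrupu*, *orusi*); -eke when the last vowel of the stem is a non-high vowel (*igado*, *ewla*, *wole*).
*a* — last vowel /a/ (a non-high vowel) → -eke → *aeke*.

aeke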